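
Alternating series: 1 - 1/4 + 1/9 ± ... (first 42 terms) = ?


S = 1 - 1/4 + 1/9 - 1/16 + 1/25 - 1/36 + 1/49 - 1/64 ± ...
= 0.8222
(Full series converges to +π²/12 ≈ +0.8225)

S_42 = 0.8222


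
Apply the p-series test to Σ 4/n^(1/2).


p-series test: Σ c/n^p converges if p > 1, diverges if p ≤ 1 (constant c > 0 doesn't affect convergence).
p = 1/2
1/2 ≤ 1 → DIVERGES

Diverges (p = 1/2 ≤ 1)


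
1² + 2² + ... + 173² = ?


n = 173
n(n+1)(2n+1)/6 = 173×174×347/6
= 10445394/6 = 1740899

Σk² = 1740899


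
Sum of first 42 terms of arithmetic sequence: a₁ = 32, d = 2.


aₙ = 32 + (42-1)×2 = 114
Sₙ = n(a₁+aₙ)/2 = 42×(32+114)/2
= 42×146/2 = 3066

S_42 = 3066


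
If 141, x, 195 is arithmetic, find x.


AM = (141 + 195)/2 = 336/2 = 168

AM = 168


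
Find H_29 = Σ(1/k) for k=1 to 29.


H_29 = 1/1 + 1/2 + 1/3 + ... + 1/29
= 9227046511387/2329089562800
≈ 3.9617

H_29 = 9227046511387/2329089562800 ≈ 3.9617


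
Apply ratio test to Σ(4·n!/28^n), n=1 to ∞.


aₙ = 4·n!/28^n
a_{n+1}/aₙ = (n+1)!/28^(n+1) × 28^n/n!  (constant 4 cancels)
= (n+1)/28
L = lim(n→∞) (n+1)/28 = ∞
L > 1 → series DIVERGES

Diverges (ratio test: L = ∞ > 1)


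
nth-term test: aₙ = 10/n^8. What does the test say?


lim(n→∞) 10/n^8 = 0
lim aₙ = 0 → nth-term test is INCONCLUSIVE
(Need other tests; this is actually a convergent p-series with p=8 > 1)

Inconclusive (lim aₙ = 0; need another test)


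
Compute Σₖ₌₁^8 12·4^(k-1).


Sₙ = 12×(4^8 - 1)/(4 - 1)
= 12×(65536 - 1)/3
= 12×65535/3
= 262140

S_8 = 262140


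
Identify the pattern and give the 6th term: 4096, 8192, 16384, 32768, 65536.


Pattern: powers of 2: 2ⁿ
Terms: 4096, 8192, 16384, 32768, 65536
Next term = 131072

Next term = 131072


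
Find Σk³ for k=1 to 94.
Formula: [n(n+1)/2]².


n(n+1)/2 = 94×95/2 = 4465
Σk³ = 4465² = 19936225

Σk³ = 19936225


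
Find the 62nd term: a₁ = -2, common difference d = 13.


aₙ = a₁ + (n-1)d
= -2 + (62-1)×13
= -2 + 793
= 791

a_62 = 791


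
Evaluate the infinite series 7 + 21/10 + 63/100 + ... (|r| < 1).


S∞ = a₁/(1-r) = 7/(1 - 3/10)
= 7/(7/10)
= 10

S∞ = 10


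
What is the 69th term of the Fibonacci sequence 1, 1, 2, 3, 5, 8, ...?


Fibonacci sequence: 1, 1, 2, 3, 5, 8, 13, 21, 34, 55, 89, ...
F(69) = 117669030460994

F(69) = 117669030460994


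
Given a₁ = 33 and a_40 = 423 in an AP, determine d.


d = (aₙ - a₁)/(n-1)
= (423 - 33)/(40-1)
= 390/39 = 10

d = 10


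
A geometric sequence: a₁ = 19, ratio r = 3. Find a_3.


aₙ = a₁·r^(n-1)
= 19×3^2
= 19×9
= 171

a_3 = 171


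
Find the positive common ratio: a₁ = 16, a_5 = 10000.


r^(n-1) = aₙ/a₁
r^4 = 10000/16 = 625
r = 625^(1/4)
= ±5; taking r > 0 gives r = 5

r = 5


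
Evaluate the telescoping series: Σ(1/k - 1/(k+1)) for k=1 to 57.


Telescoping: adjacent terms cancel.
= 1/1 - 1/58
= 1 - 1/58 = 57/58

Sum = 57/58


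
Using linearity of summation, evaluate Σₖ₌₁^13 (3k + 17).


Σ(3k+17) = 3·Σk + 17·n
= 3·91 + 17·13
= 273 + 221 = 494

Σ = 494


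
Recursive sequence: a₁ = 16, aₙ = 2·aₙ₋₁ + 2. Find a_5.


Computing step by step:
a_1 = 16
a_2 = 34
a_3 = 70
a_4 = 142
a_5 = 286


a_5 = 286


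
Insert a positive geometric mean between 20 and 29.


GM = √(20×29) = √580 = 24.0832

GM = 24.0832


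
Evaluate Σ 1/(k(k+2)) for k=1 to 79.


1/(k(k+2)) = (1/2)·(1/k - 1/(k+2)) (partial fractions)
Telescoping: Σ = (1/2)·(1 + 1/2 - 1/80 - 1/81) = 9559/12960

Sum = 9559/12960


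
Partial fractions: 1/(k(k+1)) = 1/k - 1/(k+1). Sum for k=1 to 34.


1/(k(k+1)) = 1/k - 1/(k+1) (partial fractions)
Telescoping: Σ = 1 - 1/35 = 34/35

Sum = 34/35


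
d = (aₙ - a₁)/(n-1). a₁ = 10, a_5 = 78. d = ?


d = (aₙ - a₁)/(n-1)
= (78 - 10)/(5-1)
= 68/4 = 17

d = 17


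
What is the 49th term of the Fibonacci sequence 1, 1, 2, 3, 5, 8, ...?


Fibonacci sequence: 1, 1, 2, 3, 5, 8, 13, 21, 34, 55, 89, ...
F(49) = 7778742049

F(49) = 7778742049


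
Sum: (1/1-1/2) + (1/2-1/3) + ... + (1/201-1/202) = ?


Telescoping: adjacent terms cancel.
= 1/1 - 1/202
= 1 - 1/202 = 201/202

Sum = 201/202


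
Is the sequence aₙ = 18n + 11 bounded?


aₙ = 18n + 11 → as n→∞, aₙ→∞
No finite upper bound exists
The sequence is UNBOUNDED

Unbounded (aₙ → ∞ as n → ∞)


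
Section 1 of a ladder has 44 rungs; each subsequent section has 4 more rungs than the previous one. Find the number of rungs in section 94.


aₙ = a₁ + (n-1)d
= 44 + (94-1)×4
= 44 + 372
= 416

a_94 = 416


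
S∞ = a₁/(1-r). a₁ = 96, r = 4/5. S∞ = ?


S∞ = a₁/(1-r) = 96/(1 - 4/5)
= 96/(1/5)
= 480

S∞ = 480


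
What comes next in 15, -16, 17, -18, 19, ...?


Pattern: alternating sign, magnitude arithmetic (d=1)
Terms: 15, -16, 17, -18, 19
Next term = -20

Next term = -20


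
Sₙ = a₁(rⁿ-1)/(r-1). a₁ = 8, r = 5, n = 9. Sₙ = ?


Sₙ = 8×(5^9 - 1)/(5 - 1)
= 8×(1953125 - 1)/4
= 8×1953124/4
= 3906248

S_9 = 3906248


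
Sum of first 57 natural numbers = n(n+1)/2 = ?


n(n+1)/2 = 57×58/2 = 3306/2 = 1653

Σk = 1653


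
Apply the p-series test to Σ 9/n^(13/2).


p-series test: Σ c/n^p converges if p > 1, diverges if p ≤ 1 (constant c > 0 doesn't affect convergence).
p = 13/2
13/2 > 1 → CONVERGES

Converges (p = 13/2 > 1)


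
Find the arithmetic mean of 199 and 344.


AM = (199 + 344)/2 = 543/2 = 271.5

AM = 271.5


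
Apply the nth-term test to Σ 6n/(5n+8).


lim(n→∞) 6n/(5n+8) = 6/5 = 6/5  (divide numerator and denominator by n)
lim aₙ = 6/5 ≠ 0 → series DIVERGES

Diverges (lim aₙ = 6/5 ≠ 0)


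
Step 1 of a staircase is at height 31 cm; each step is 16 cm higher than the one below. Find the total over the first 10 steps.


aₙ = 31 + (10-1)×16 = 175
Sₙ = n(a₁+aₙ)/2 = 10×(31+175)/2
= 10×206/2 = 1030

S_10 = 1030


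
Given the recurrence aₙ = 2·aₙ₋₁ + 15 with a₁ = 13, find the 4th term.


Computing step by step:
a_1 = 13
a_2 = 41
a_3 = 97
a_4 = 209


a_4 = 209


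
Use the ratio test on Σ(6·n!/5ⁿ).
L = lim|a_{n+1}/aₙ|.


aₙ = 6·n!/5^n
a_{n+1}/aₙ = (n+1)!/5^(n+1) × 5^n/n!  (constant 6 cancels)
= (n+1)/5
L = lim(n→∞) (n+1)/5 = ∞
L > 1 → series DIVERGES

Diverges (ratio test: L = ∞ > 1)


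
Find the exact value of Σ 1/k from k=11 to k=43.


Σₖ₌11^43 1/k = 1/11 + 1/12 + 1/13 + ... + 1/43
= 1216865528621842739/856326196254765600
≈ 1.421

Sum = 1216865528621842739/856326196254765600 ≈ 1.421


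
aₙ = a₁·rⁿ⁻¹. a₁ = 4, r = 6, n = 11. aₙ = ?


aₙ = a₁·r^(n-1)
= 4×6^10
= 4×60466176
= 241864704

a_11 = 241864704


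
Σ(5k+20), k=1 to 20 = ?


Σ(5k+20) = 5·Σk + 20·n
= 5·210 + 20·20
= 1050 + 400 = 1450

Σ = 1450


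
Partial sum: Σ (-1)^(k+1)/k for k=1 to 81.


S = 1 - 1/2 + 1/3 - 1/4 + 1/5 - 1/6 + 1/7 - 1/8 ± ...
= 0.6993
(Full series converges to +ln(2) ≈ +0.6931)

S_81 = 0.6993


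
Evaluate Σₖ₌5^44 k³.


Σₖ₌5^44 k³ = [44·45/2]² − [4·5/2]²
= 980100 − 100 = 980000

Σk³ = 980000


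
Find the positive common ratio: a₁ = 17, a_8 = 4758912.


r^(n-1) = aₙ/a₁
r^7 = 4758912/17 = 279936
r = 279936^(1/7)
= 6

r = 6


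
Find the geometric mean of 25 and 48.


GM = √(25×48) = √1200 = 34.641

GM = 34.641


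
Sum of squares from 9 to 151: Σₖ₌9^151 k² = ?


Σₖ₌9^151 k² = Σₖ₌₁^151 k² − Σₖ₌₁^8 k²
= 151·152·303/6 − 8·9·17/6
= 1159076 − 204 = 1158872

Σk² = 1158872


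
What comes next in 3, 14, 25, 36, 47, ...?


Pattern: arithmetic (d=11)
Terms: 3, 14, 25, 36, 47
Next term = 58

Next term = 58


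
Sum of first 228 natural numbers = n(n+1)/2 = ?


n(n+1)/2 = 228×229/2 = 52212/2 = 26106

Σk = 26106


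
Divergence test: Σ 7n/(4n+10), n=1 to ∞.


lim(n→∞) 7n/(4n+10) = 7/4 = 7/4  (divide numerator and denominator by n)
lim aₙ = 7/4 ≠ 0 → series DIVERGES

Diverges (lim aₙ = 7/4 ≠ 0)


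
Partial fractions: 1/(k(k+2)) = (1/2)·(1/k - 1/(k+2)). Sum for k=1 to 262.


1/(k(k+2)) = (1/2)·(1/k - 1/(k+2)) (partial fractions)
Telescoping: Σ = (1/2)·(1 + 1/2 - 1/263 - 1/264) = 103621/138864

Sum = 103621/138864


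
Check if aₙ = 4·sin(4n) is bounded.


For all n, -1 ≤ sin(4n) ≤ 1, so -4 ≤ 4·sin(4n) ≤ 4
Lower bound: -4, Upper bound: 4
The sequence IS bounded

Bounded (-4 ≤ aₙ ≤ 4)


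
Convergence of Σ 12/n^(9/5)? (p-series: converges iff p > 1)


p-series test: Σ c/n^p converges if p > 1, diverges if p ≤ 1 (constant c > 0 doesn't affect convergence).
p = 9/5
9/5 > 1 → CONVERGES

Converges (p = 9/5 > 1)


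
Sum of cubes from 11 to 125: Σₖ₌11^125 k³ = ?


Σₖ₌11^125 k³ = [125·126/2]² − [10·11/2]²
= 62015625 − 3025 = 62012600

Σk³ = 62012600


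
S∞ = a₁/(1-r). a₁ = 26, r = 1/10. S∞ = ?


S∞ = a₁/(1-r) = 26/(1 - 1/10)
= 26/(9/10)
= 260/9

S∞ = 260/9


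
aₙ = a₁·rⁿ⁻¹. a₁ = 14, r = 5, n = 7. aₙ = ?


aₙ = a₁·r^(n-1)
= 14×5^6
= 14×15625
= 218750

a_7 = 218750


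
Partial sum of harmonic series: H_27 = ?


H_27 = 1/1 + 1/2 + 1/3 + ... + 1/27
= 312536252003/80313433200
≈ 3.8915

H_27 = 312536252003/80313433200 ≈ 3.8915


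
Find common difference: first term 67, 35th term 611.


d = (aₙ - a₁)/(n-1)
= (611 - 67)/(35-1)
= 544/34 = 16

d = 16


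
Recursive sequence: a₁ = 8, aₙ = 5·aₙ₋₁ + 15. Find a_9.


Computing step by step:
a_1 = 8
a_2 = 55
a_3 = 290
a_4 = 1465
a_5 = 7340
a_6 = 36715
a_7 = 183590
a_8 = 917965
a_9 = 4589840


a_9 = 4589840


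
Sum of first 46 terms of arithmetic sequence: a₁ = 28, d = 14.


aₙ = 28 + (46-1)×14 = 658
Sₙ = n(a₁+aₙ)/2 = 46×(28+658)/2
= 46×686/2 = 15778

S_46 = 15778


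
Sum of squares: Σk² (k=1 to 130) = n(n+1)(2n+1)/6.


n = 130
n(n+1)(2n+1)/6 = 130×131×261/6
= 4444830/6 = 740805

Σk² = 740805


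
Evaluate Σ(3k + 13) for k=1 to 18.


Σ(3k+13) = 3·Σk + 13·n
= 3·171 + 13·18
= 513 + 234 = 747

Σ = 747


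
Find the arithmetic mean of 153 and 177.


AM = (153 + 177)/2 = 330/2 = 165

AM = 165


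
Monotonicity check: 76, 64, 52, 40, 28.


Differences: -12, -12, -12, -12
All differences < 0 → strictly DECREASING

Monotonically decreasing


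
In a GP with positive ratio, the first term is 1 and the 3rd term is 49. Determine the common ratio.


r^(n-1) = aₙ/a₁
r^2 = 49/1 = 49
r = 49^(1/2)
= ±7; taking r > 0 gives r = 7

r = 7


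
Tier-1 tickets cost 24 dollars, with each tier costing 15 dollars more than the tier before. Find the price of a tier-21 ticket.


aₙ = a₁ + (n-1)d
= 24 + (21-1)×15
= 24 + 300
= 324

a_21 = 324


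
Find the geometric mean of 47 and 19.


GM = √(47×19) = √893 = 29.8831

GM = 29.8831


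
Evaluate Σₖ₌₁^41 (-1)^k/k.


S = -1 + 1/2 - 1/3 + 1/4 - 1/5 + 1/6 - 1/7 + 1/8 ± ...
= -0.7052
(Full series converges to -ln(2) ≈ -0.6931)

S_41 = -0.7052


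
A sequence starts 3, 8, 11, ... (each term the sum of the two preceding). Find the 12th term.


Computing iteratively: 3, 8, 11, 19, 30, 49, 79, 128, 207, 335, 542, 877
a_12 = 877

a_12 = 877


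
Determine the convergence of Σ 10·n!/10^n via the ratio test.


aₙ = 10·n!/10^n
a_{n+1}/aₙ = (n+1)!/10^(n+1) × 10^n/n!  (constant 10 cancels)
= (n+1)/10
L = lim(n→∞) (n+1)/10 = ∞
L > 1 → series DIVERGES

Diverges (ratio test: L = ∞ > 1)


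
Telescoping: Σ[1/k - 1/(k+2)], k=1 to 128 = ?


Telescoping with gap 2: two head and two tail terms survive.
= (1 + 1/2) - (1/129 + 1/130)
= 3/2 - 1/129 - 1/130 = 12448/8385

Sum = 12448/8385


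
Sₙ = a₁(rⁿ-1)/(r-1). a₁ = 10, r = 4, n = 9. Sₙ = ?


Sₙ = 10×(4^9 - 1)/(4 - 1)
= 10×(262144 - 1)/3
= 10×262143/3
= 873810

S_9 = 873810


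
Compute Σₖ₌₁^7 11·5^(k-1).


Sₙ = 11×(5^7 - 1)/(5 - 1)
= 11×(78125 - 1)/4
= 11×78124/4
= 214841

S_7 = 214841


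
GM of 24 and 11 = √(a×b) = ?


GM = √(24×11) = √264 = 16.2481

GM = 16.2481


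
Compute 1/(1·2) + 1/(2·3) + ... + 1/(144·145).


1/(k(k+1)) = 1/k - 1/(k+1) (partial fractions)
Telescoping: Σ = 1 - 1/145 = 144/145

Sum = 144/145


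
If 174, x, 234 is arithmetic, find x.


AM = (174 + 234)/2 = 408/2 = 204

AM = 204


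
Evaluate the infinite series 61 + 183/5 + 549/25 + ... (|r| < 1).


S∞ = a₁/(1-r) = 61/(1 - 3/5)
= 61/(2/5)
= 305/2

S∞ = 305/2


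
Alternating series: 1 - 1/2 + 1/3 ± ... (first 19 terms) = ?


S = 1 - 1/2 + 1/3 - 1/4 + 1/5 - 1/6 + 1/7 - 1/8 ± ...
= 0.7188
(Full series converges to +ln(2) ≈ +0.6931)

S_19 = 0.7188


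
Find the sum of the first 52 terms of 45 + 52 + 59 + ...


aₙ = 45 + (52-1)×7 = 402
Sₙ = n(a₁+aₙ)/2 = 52×(45+402)/2
= 52×447/2 = 11622

S_52 = 11622


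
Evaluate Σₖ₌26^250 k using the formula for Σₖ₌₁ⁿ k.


Σₖ₌26^250 k = Σₖ₌₁^250 k − Σₖ₌₁^25 k
= 250·251/2 − 25·26/2
= 31375 − 325 = 31050

Σk = 31050


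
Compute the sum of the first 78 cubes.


n(n+1)/2 = 78×79/2 = 3081
Σk³ = 3081² = 9492561

Σk³ = 9492561


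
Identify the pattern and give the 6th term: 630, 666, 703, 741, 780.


Pattern: triangular numbers: n(n+1)/2
Terms: 630, 666, 703, 741, 780
Next term = 820

Next term = 820


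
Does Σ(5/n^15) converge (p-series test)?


p-series test: Σ c/n^p converges if p > 1, diverges if p ≤ 1 (constant c > 0 doesn't affect convergence).
p = 15
15 > 1 → CONVERGES

Converges (p = 15 > 1)


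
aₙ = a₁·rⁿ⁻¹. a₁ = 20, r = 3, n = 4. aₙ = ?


aₙ = a₁·r^(n-1)
= 20×3^3
= 20×27
= 540

a_4 = 540


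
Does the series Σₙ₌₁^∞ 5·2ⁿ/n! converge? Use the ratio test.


aₙ = 5·2^n/n!
a_{n+1}/aₙ = 2^(n+1)/(n+1)! × n!/2^n  (constant 5 cancels)
= 2/(n+1)
L = lim(n→∞) 2/(n+1) = 0
L < 1 → series CONVERGES

Converges (ratio test: L = 0 < 1)


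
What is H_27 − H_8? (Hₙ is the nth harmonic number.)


Σₖ₌9^27 1/k = 1/9 + 1/10 + 1/11 + ... + 1/27
= 94255813913/80313433200
≈ 1.1736

Sum = 94255813913/80313433200 ≈ 1.1736


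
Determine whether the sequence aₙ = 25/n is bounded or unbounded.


a₁ = 25, a₂ = 25/2, a₃ = 25/3, ...
0 < aₙ ≤ 25 for all n ≥ 1
Lower bound: 0, Upper bound: 25
The sequence IS bounded

Bounded (0 < aₙ ≤ 25)


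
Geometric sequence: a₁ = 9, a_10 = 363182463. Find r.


r^(n-1) = aₙ/a₁
r^9 = 363182463/9 = 40353607
r = 40353607^(1/9)
= 7

r = 7


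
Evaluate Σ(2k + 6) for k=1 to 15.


Σ(2k+6) = 2·Σk + 6·n
= 2·120 + 6·15
= 240 + 90 = 330

Σ = 330


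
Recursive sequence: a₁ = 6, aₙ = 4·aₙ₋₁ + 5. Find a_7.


Computing step by step:
a_1 = 6
a_2 = 29
a_3 = 121
a_4 = 489
a_5 = 1961
a_6 = 7849
a_7 = 31401


a_7 = 31401


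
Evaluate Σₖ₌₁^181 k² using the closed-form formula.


n = 181
n(n+1)(2n+1)/6 = 181×182×363/6
= 11957946/6 = 1992991

Σk² = 1992991


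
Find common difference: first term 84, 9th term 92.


d = (aₙ - a₁)/(n-1)
= (92 - 84)/(9-1)
= 8/8 = 1

d = 1


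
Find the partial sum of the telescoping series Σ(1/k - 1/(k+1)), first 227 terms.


Telescoping: adjacent terms cancel.
= 1/1 - 1/228
= 1 - 1/228 = 227/228

Sum = 227/228


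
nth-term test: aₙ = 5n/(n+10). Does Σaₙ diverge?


lim(n→∞) 5n/(n+10) = 5/1 = 5  (divide numerator and denominator by n)
lim aₙ = 5 ≠ 0 → series DIVERGES

Diverges (lim aₙ = 5 ≠ 0)


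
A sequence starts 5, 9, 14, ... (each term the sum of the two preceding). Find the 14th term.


Computing iteratively: 5, 9, 14, 23, 37, 60, 97, 157, 254, 411, 665, 1076, ...
a_14 = 2817

a_14 = 2817


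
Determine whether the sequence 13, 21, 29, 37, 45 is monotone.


Differences: 8, 8, 8, 8
All differences > 0 → strictly INCREASING

Monotonically increasing


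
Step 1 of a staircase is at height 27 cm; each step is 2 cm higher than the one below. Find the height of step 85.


aₙ = a₁ + (n-1)d
= 27 + (85-1)×2
= 27 + 168
= 195

a_85 = 195


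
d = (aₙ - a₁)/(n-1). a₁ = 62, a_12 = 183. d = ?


d = (aₙ - a₁)/(n-1)
= (183 - 62)/(12-1)
= 121/11 = 11

d = 11


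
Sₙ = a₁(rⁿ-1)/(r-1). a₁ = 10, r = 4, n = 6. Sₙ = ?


Sₙ = 10×(4^6 - 1)/(4 - 1)
= 10×(4096 - 1)/3
= 10×4095/3
= 13650

S_6 = 13650


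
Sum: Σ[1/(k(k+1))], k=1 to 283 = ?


1/(k(k+1)) = 1/k - 1/(k+1) (partial fractions)
Telescoping: Σ = 1 - 1/284 = 283/284

Sum = 283/284


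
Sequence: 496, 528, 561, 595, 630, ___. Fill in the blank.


Pattern: triangular numbers: n(n+1)/2
Terms: 496, 528, 561, 595, 630
Next term = 666

Next term = 666


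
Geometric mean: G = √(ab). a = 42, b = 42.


GM = √(42×42) = √1764 = 42

GM = 42


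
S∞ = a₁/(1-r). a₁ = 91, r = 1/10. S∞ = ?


S∞ = a₁/(1-r) = 91/(1 - 1/10)
= 91/(9/10)
= 910/9

S∞ = 910/9


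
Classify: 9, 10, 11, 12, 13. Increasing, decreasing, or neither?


Differences: 1, 1, 1, 1
All differences > 0 → strictly INCREASING

Monotonically increasing


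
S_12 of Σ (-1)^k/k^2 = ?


S = -1 + 1/4 - 1/9 + 1/16 - 1/25 + 1/36 - 1/49 + 1/64 ± ...
= -0.8193
(Full series converges to -π²/12 ≈ -0.8225)

S_12 = -0.8193


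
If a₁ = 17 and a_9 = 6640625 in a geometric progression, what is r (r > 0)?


r^(n-1) = aₙ/a₁
r^8 = 6640625/17 = 390625
r = 390625^(1/8)
= ±5; taking r > 0 gives r = 5

r = 5


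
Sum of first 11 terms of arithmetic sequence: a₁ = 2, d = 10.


aₙ = 2 + (11-1)×10 = 102
Sₙ = n(a₁+aₙ)/2 = 11×(2+102)/2
= 11×104/2 = 572

S_11 = 572


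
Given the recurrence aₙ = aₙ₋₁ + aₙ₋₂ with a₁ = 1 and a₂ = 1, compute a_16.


Computing iteratively: 1, 1, 2, 3, 5, 8, 13, 21, 34, 55, 89, 144, ...
a_16 = 987

a_16 = 987


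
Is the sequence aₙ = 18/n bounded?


a₁ = 18, a₂ = 18/2, a₃ = 18/3, ...
0 < aₙ ≤ 18 for all n ≥ 1
Lower bound: 0, Upper bound: 18
The sequence IS bounded

Bounded (0 < aₙ ≤ 18)


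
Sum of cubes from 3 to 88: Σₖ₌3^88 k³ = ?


Σₖ₌3^88 k³ = [88·89/2]² − [2·3/2]²
= 15335056 − 9 = 15335047

Σk³ = 15335047


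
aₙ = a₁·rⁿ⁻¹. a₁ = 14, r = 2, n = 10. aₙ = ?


aₙ = a₁·r^(n-1)
= 14×2^9
= 14×512
= 7168

a_10 = 7168


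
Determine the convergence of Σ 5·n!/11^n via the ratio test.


aₙ = 5·n!/11^n
a_{n+1}/aₙ = (n+1)!/11^(n+1) × 11^n/n!  (constant 5 cancels)
= (n+1)/11
L = lim(n→∞) (n+1)/11 = ∞
L > 1 → series DIVERGES

Diverges (ratio test: L = ∞ > 1)


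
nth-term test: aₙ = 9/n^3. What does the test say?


lim(n→∞) 9/n^3 = 0
lim aₙ = 0 → nth-term test is INCONCLUSIVE
(Need other tests; this is actually a convergent p-series with p=3 > 1)

Inconclusive (lim aₙ = 0; need another test)


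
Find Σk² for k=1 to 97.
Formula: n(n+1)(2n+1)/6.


n = 97
n(n+1)(2n+1)/6 = 97×98×195/6
= 1853670/6 = 308945

Σk² = 308945


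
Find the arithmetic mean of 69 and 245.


AM = (69 + 245)/2 = 314/2 = 157

AM = 157


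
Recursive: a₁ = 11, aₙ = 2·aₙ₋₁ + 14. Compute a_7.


Computing step by step:
a_1 = 11
a_2 = 36
a_3 = 86
a_4 = 186
a_5 = 386
a_6 = 786
a_7 = 1586


a_7 = 1586


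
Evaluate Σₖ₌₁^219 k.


n(n+1)/2 = 219×220/2 = 48180/2 = 24090

Σk = 24090


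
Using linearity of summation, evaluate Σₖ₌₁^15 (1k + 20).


Σ(1k+20) = 1·Σk + 20·n
= 1·120 + 20·15
= 120 + 300 = 420

Σ = 420


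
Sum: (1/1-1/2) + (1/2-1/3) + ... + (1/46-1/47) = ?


Telescoping: adjacent terms cancel.
= 1/1 - 1/47
= 1 - 1/47 = 46/47

Sum = 46/47


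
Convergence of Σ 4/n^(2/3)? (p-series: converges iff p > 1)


p-series test: Σ c/n^p converges if p > 1, diverges if p ≤ 1 (constant c > 0 doesn't affect convergence).
p = 2/3
2/3 ≤ 1 → DIVERGES

Diverges (p = 2/3 ≤ 1)


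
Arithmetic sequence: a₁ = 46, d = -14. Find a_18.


aₙ = a₁ + (n-1)d
= 46 + (18-1)×-14
= 46 - 238
= -192

a_18 = -192


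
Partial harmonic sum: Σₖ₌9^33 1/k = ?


Σₖ₌9^33 1/k = 1/9 + 1/10 + 1/11 + ... + 1/33
= 17997160288729/13127595717600
≈ 1.3709

Sum = 17997160288729/13127595717600 ≈ 1.3709


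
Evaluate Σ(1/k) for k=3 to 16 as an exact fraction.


Σₖ₌3^16 1/k = 1/3 + 1/4 + 1/5 + ... + 1/16
= 1355479/720720
≈ 1.8807

Sum = 1355479/720720 ≈ 1.8807


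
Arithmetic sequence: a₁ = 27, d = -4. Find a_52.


aₙ = a₁ + (n-1)d
= 27 + (52-1)×-4
= 27 - 204
= -177

a_52 = -177


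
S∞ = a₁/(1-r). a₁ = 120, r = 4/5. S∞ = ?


S∞ = a₁/(1-r) = 120/(1 - 4/5)
= 120/(1/5)
= 600

S∞ = 600


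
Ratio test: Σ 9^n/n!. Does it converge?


aₙ = 9^n/n!
a_{n+1}/aₙ = 9^(n+1)/(n+1)! × n!/9^n
= 9/(n+1)
L = lim(n→∞) 9/(n+1) = 0
L < 1 → series CONVERGES

Converges (ratio test: L = 0 < 1)


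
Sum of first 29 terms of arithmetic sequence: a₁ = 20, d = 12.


aₙ = 20 + (29-1)×12 = 356
Sₙ = n(a₁+aₙ)/2 = 29×(20+356)/2
= 29×376/2 = 5452

S_29 = 5452


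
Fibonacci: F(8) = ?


Fibonacci sequence: 1, 1, 2, 3, 5, 8, 13, 21
F(8) = 21

F(8) = 21


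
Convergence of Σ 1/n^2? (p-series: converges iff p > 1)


p-series test: Σ c/n^p converges if p > 1, diverges if p ≤ 1 (constant c > 0 doesn't affect convergence).
p = 2
2 > 1 → CONVERGES

Converges (p = 2 > 1)


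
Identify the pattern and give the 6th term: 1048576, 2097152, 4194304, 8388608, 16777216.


Pattern: powers of 2: 2ⁿ
Terms: 1048576, 2097152, 4194304, 8388608, 16777216
Next term = 33554432

Next term = 33554432


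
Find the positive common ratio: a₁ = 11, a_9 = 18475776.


r^(n-1) = aₙ/a₁
r^8 = 18475776/11 = 1679616
r = 1679616^(1/8)
= ±6; taking r > 0 gives r = 6

r = 6


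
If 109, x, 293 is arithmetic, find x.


AM = (109 + 293)/2 = 402/2 = 201

AM = 201


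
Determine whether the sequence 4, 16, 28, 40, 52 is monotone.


Differences: 12, 12, 12, 12
All differences > 0 → strictly INCREASING

Monotonically increasing


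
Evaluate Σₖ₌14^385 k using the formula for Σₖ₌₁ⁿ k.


Σₖ₌14^385 k = Σₖ₌₁^385 k − Σₖ₌₁^13 k
= 385·386/2 − 13·14/2
= 74305 − 91 = 74214

Σk = 74214


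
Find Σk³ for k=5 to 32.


Σₖ₌5^32 k³ = [32·33/2]² − [4·5/2]²
= 278784 − 100 = 278684

Σk³ = 278684


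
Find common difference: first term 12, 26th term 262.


d = (aₙ - a₁)/(n-1)
= (262 - 12)/(26-1)
= 250/25 = 10

d = 10


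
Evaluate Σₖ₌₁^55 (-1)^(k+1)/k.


S = 1 - 1/2 + 1/3 - 1/4 + 1/5 - 1/6 + 1/7 - 1/8 ± ...
= 0.7022
(Full series converges to +ln(2) ≈ +0.6931)

S_55 = 0.7022


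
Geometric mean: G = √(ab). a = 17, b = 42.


GM = √(17×42) = √714 = 26.7208

GM = 26.7208


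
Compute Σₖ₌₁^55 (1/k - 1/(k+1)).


Telescoping: adjacent terms cancel.
= 1/1 - 1/56
= 1 - 1/56 = 55/56

Sum = 55/56


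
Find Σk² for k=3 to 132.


Σₖ₌3^132 k² = Σₖ₌₁^132 k² − Σₖ₌₁^2 k²
= 132·133·265/6 − 2·3·5/6
= 775390 − 5 = 775385

Σk² = 775385


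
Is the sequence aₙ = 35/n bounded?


a₁ = 35, a₂ = 35/2, a₃ = 35/3, ...
0 < aₙ ≤ 35 for all n ≥ 1
Lower bound: 0, Upper bound: 35
The sequence IS bounded

Bounded (0 < aₙ ≤ 35)


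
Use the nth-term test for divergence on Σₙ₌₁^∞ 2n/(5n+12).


lim(n→∞) 2n/(5n+12) = 2/5 = 2/5  (divide numerator and denominator by n)
lim aₙ = 2/5 ≠ 0 → series DIVERGES

Diverges (lim aₙ = 2/5 ≠ 0)


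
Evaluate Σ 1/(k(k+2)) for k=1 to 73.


1/(k(k+2)) = (1/2)·(1/k - 1/(k+2)) (partial fractions)
Telescoping: Σ = (1/2)·(1 + 1/2 - 1/74 - 1/75) = 2044/2775

Sum = 2044/2775


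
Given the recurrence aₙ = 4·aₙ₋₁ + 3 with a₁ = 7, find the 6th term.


Computing step by step:
a_1 = 7
a_2 = 31
a_3 = 127
a_4 = 511
a_5 = 2047
a_6 = 8191


a_6 = 8191


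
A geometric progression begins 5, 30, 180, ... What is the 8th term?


aₙ = a₁·r^(n-1)
= 5×6^7
= 5×279936
= 1399680

a_8 = 1399680


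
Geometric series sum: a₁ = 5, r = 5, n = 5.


Sₙ = 5×(5^5 - 1)/(5 - 1)
= 5×(3125 - 1)/4
= 5×3124/4
= 3905

S_5 = 3905


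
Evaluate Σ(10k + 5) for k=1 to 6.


Σ(10k+5) = 10·Σk + 5·n
= 10·21 + 5·6
= 210 + 30 = 240

Σ = 240


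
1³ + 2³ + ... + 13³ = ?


n(n+1)/2 = 13×14/2 = 91
Σk³ = 91² = 8281

Σk³ = 8281


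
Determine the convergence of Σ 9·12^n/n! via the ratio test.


aₙ = 9·12^n/n!
a_{n+1}/aₙ = 12^(n+1)/(n+1)! × n!/12^n  (constant 9 cancels)
= 12/(n+1)
L = lim(n→∞) 12/(n+1) = 0
L < 1 → series CONVERGES

Converges (ratio test: L = 0 < 1)


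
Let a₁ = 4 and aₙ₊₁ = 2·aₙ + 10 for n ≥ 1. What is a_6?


Computing step by step:
a_1 = 4
a_2 = 18
a_3 = 46
a_4 = 102
a_5 = 214
a_6 = 438


a_6 = 438


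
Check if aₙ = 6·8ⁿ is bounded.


aₙ = 6·8ⁿ → as n→∞, aₙ→∞ (since base 8 > 1)
No finite upper bound exists
The sequence is UNBOUNDED

Unbounded (aₙ → ∞ as n → ∞)


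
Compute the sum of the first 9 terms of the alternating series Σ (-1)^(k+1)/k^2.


S = 1 - 1/4 + 1/9 - 1/16 + 1/25 - 1/36 + 1/49 - 1/64 ± ...
= 0.828
(Full series converges to +π²/12 ≈ +0.8225)

S_9 = 0.828


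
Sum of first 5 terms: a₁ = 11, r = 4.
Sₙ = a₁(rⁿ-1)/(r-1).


Sₙ = 11×(4^5 - 1)/(4 - 1)
= 11×(1024 - 1)/3
= 11×1023/3
= 3751

S_5 = 3751


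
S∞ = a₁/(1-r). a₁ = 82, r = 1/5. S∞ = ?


S∞ = a₁/(1-r) = 82/(1 - 1/5)
= 82/(4/5)
= 205/2

S∞ = 205/2


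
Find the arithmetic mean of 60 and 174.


AM = (60 + 174)/2 = 234/2 = 117

AM = 117


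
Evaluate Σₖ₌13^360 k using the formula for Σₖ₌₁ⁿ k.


Σₖ₌13^360 k = Σₖ₌₁^360 k − Σₖ₌₁^12 k
= 360·361/2 − 12·13/2
= 64980 − 78 = 64902

Σk = 64902


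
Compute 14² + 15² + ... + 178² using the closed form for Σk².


Σₖ₌14^178 k² = Σₖ₌₁^178 k² − Σₖ₌₁^13 k²
= 178·179·357/6 − 13·14·27/6
= 1895789 − 819 = 1894970

Σk² = 1894970


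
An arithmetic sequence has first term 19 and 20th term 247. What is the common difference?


d = (aₙ - a₁)/(n-1)
= (247 - 19)/(20-1)
= 228/19 = 12

d = 12


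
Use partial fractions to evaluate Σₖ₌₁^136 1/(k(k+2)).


1/(k(k+2)) = (1/2)·(1/k - 1/(k+2)) (partial fractions)
Telescoping: Σ = (1/2)·(1 + 1/2 - 1/137 - 1/138) = 7021/9453

Sum = 7021/9453


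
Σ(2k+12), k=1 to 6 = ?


Σ(2k+12) = 2·Σk + 12·n
= 2·21 + 12·6
= 42 + 72 = 114

Σ = 114


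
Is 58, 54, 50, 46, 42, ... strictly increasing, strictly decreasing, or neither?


Differences: -4, -4, -4, -4
All differences < 0 → strictly DECREASING

Monotonically decreasing


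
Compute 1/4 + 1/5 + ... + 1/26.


Σₖ₌4^26 1/k = 1/4 + 1/5 + 1/6 + ... + 1/26
= 18035598467/8923714800
≈ 2.0211

Sum = 18035598467/8923714800 ≈ 2.0211


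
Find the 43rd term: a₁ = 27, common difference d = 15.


aₙ = a₁ + (n-1)d
= 27 + (43-1)×15
= 27 + 630
= 657

a_43 = 657


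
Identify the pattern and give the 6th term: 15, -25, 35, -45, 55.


Pattern: alternating sign, magnitude arithmetic (d=10)
Terms: 15, -25, 35, -45, 55
Next term = -65

Next term = -65


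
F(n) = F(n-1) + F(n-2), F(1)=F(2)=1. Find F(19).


Fibonacci sequence: 1, 1, 2, 3, 5, 8, 13, 21, 34, 55, 89, ...
F(19) = 4181

F(19) = 4181


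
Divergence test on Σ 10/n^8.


lim(n→∞) 10/n^8 = 0
lim aₙ = 0 → nth-term test is INCONCLUSIVE
(Need other tests; this is actually a convergent p-series with p=8 > 1)

Inconclusive (lim aₙ = 0; need another test)


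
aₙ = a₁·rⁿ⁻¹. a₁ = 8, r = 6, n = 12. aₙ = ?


aₙ = a₁·r^(n-1)
= 8×6^11
= 8×362797056
= 2902376448

a_12 = 2902376448


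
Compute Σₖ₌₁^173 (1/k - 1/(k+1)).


Telescoping: adjacent terms cancel.
= 1/1 - 1/174
= 1 - 1/174 = 173/174

Sum = 173/174


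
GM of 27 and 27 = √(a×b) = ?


GM = √(27×27) = √729 = 27

GM = 27


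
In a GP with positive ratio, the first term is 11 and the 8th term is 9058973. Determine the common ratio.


r^(n-1) = aₙ/a₁
r^7 = 9058973/11 = 823543
r = 823543^(1/7)
= 7

r = 7


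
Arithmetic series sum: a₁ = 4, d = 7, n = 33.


aₙ = 4 + (33-1)×7 = 228
Sₙ = n(a₁+aₙ)/2 = 33×(4+228)/2
= 33×232/2 = 3828

S_33 = 3828


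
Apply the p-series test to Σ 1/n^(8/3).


p-series test: Σ c/n^p converges if p > 1, diverges if p ≤ 1 (constant c > 0 doesn't affect convergence).
p = 8/3
8/3 > 1 → CONVERGES

Converges (p = 8/3 > 1)


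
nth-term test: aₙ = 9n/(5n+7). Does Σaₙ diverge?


lim(n→∞) 9n/(5n+7) = 9/5 = 9/5  (divide numerator and denominator by n)
lim aₙ = 9/5 ≠ 0 → series DIVERGES

Diverges (lim aₙ = 9/5 ≠ 0)


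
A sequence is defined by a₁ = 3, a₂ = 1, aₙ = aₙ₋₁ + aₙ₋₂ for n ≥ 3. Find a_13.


Computing iteratively: 3, 1, 4, 5, 9, 14, 23, 37, 60, 97, 157, 254, ...
a_13 = 411

a_13 = 411


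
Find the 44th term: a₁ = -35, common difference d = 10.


aₙ = a₁ + (n-1)d
= -35 + (44-1)×10
= -35 + 430
= 395

a_44 = 395


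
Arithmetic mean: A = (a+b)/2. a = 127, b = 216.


AM = (127 + 216)/2 = 343/2 = 171.5

AM = 171.5


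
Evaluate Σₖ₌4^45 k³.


Σₖ₌4^45 k³ = [45·46/2]² − [3·4/2]²
= 1071225 − 36 = 1071189

Σk³ = 1071189


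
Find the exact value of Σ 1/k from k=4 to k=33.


Σₖ₌4^33 1/k = 1/4 + 1/5 + 1/6 + ... + 1/33
= 29608831262749/13127595717600
≈ 2.2555

Sum = 29608831262749/13127595717600 ≈ 2.2555


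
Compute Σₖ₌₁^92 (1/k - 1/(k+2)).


Telescoping with gap 2: two head and two tail terms survive.
= (1 + 1/2) - (1/93 + 1/94)
= 3/2 - 1/93 - 1/94 = 6463/4371

Sum = 6463/4371


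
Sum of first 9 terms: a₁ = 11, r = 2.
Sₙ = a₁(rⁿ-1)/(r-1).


Sₙ = 11×(2^9 - 1)/(2 - 1)
= 11×(512 - 1)/1
= 11×511/1
= 5621

S_9 = 5621


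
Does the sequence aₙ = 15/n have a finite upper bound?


a₁ = 15, a₂ = 15/2, a₃ = 15/3, ...
0 < aₙ ≤ 15 for all n ≥ 1
Lower bound: 0, Upper bound: 15
The sequence IS bounded

Bounded (0 < aₙ ≤ 15)


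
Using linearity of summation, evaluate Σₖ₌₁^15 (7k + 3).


Σ(7k+3) = 7·Σk + 3·n
= 7·120 + 3·15
= 840 + 45 = 885

Σ = 885


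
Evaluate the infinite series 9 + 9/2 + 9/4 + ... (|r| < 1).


S∞ = a₁/(1-r) = 9/(1 - 1/2)
= 9/(1/2)
= 18

S∞ = 18


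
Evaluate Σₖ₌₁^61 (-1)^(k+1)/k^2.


S = 1 - 1/4 + 1/9 - 1/16 + 1/25 - 1/36 + 1/49 - 1/64 ± ...
= 0.8226
(Full series converges to +π²/12 ≈ +0.8225)

S_61 = 0.8226


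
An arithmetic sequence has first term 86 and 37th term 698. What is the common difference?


d = (aₙ - a₁)/(n-1)
= (698 - 86)/(37-1)
= 612/36 = 17

d = 17


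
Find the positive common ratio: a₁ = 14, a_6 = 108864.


r^(n-1) = aₙ/a₁
r^5 = 108864/14 = 7776
r = 7776^(1/5)
= 6

r = 6


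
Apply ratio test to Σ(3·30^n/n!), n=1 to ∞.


aₙ = 3·30^n/n!
a_{n+1}/aₙ = 30^(n+1)/(n+1)! × n!/30^n  (constant 3 cancels)
= 30/(n+1)
L = lim(n→∞) 30/(n+1) = 0
L < 1 → series CONVERGES

Converges (ratio test: L = 0 < 1)


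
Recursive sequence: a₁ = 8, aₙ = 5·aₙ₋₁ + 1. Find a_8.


Computing step by step:
a_1 = 8
a_2 = 41
a_3 = 206
a_4 = 1031
a_5 = 5156
a_6 = 25781
a_7 = 128906
a_8 = 644531


a_8 = 644531


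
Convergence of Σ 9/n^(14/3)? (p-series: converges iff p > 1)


p-series test: Σ c/n^p converges if p > 1, diverges if p ≤ 1 (constant c > 0 doesn't affect convergence).
p = 14/3
14/3 > 1 → CONVERGES

Converges (p = 14/3 > 1)


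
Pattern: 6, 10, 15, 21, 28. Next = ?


Pattern: triangular numbers: n(n+1)/2
Terms: 6, 10, 15, 21, 28
Next term = 36

Next term = 36


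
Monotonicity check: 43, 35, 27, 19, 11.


Differences: -8, -8, -8, -8
All differences < 0 → strictly DECREASING

Monotonically decreasing


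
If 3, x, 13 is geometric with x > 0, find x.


GM = √(3×13) = √39 = 6.245

GM = 6.245


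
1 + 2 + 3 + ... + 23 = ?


n(n+1)/2 = 23×24/2 = 552/2 = 276

Σk = 276


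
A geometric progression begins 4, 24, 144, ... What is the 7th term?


aₙ = a₁·r^(n-1)
= 4×6^6
= 4×46656
= 186624

a_7 = 186624


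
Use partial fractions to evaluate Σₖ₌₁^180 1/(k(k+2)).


1/(k(k+2)) = (1/2)·(1/k - 1/(k+2)) (partial fractions)
Telescoping: Σ = (1/2)·(1 + 1/2 - 1/181 - 1/182) = 24525/32942

Sum = 24525/32942


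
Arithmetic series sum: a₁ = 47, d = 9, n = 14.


aₙ = 47 + (14-1)×9 = 164
Sₙ = n(a₁+aₙ)/2 = 14×(47+164)/2
= 14×211/2 = 1477

S_14 = 1477


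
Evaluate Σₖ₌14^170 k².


Σₖ₌14^170 k² = Σₖ₌₁^170 k² − Σₖ₌₁^13 k²
= 170·171·341/6 − 13·14·27/6
= 1652145 − 819 = 1651326

Σk² = 1651326


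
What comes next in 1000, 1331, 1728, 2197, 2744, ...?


Pattern: perfect cubes: n³
Terms: 1000, 1331, 1728, 2197, 2744
Next term = 3375

Next term = 3375


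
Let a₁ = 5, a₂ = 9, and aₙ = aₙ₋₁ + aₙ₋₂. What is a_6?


Computing iteratively: 5, 9, 14, 23, 37, 60
a_6 = 60

a_6 = 60


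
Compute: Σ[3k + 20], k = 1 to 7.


Σ(3k+20) = 3·Σk + 20·n
= 3·28 + 20·7
= 84 + 140 = 224

Σ = 224


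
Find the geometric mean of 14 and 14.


GM = √(14×14) = √196 = 14

GM = 14


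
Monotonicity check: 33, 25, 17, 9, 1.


Differences: -8, -8, -8, -8
All differences < 0 → strictly DECREASING

Monotonically decreasing


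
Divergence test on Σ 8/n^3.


lim(n→∞) 8/n^3 = 0
lim aₙ = 0 → nth-term test is INCONCLUSIVE
(Need other tests; this is actually a convergent p-series with p=3 > 1)

Inconclusive (lim aₙ = 0; need another test)


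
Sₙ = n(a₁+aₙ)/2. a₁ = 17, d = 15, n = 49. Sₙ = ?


aₙ = 17 + (49-1)×15 = 737
Sₙ = n(a₁+aₙ)/2 = 49×(17+737)/2
= 49×754/2 = 18473

S_49 = 18473


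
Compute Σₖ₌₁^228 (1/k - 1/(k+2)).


Telescoping with gap 2: two head and two tail terms survive.
= (1 + 1/2) - (1/229 + 1/230)
= 3/2 - 1/229 - 1/230 = 39273/26335

Sum = 39273/26335


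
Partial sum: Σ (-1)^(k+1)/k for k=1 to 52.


S = 1 - 1/2 + 1/3 - 1/4 + 1/5 - 1/6 + 1/7 - 1/8 ± ...
= 0.6836
(Full series converges to +ln(2) ≈ +0.6931)

S_52 = 0.6836


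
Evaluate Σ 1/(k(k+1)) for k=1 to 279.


1/(k(k+1)) = 1/k - 1/(k+1) (partial fractions)
Telescoping: Σ = 1 - 1/280 = 279/280

Sum = 279/280


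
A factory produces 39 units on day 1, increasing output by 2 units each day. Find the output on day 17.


aₙ = a₁ + (n-1)d
= 39 + (17-1)×2
= 39 + 32
= 71

a_17 = 71


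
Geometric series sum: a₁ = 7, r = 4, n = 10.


Sₙ = 7×(4^10 - 1)/(4 - 1)
= 7×(1048576 - 1)/3
= 7×1048575/3
= 2446675

S_10 = 2446675


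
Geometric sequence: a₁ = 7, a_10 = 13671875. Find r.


r^(n-1) = aₙ/a₁
r^9 = 13671875/7 = 1953125
r = 1953125^(1/9)
= 5

r = 5


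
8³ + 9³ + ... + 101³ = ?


Σₖ₌8^101 k³ = [101·102/2]² − [7·8/2]²
= 26532801 − 784 = 26532017

Σk³ = 26532017


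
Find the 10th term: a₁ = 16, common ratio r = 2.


aₙ = a₁·r^(n-1)
= 16×2^9
= 16×512
= 8192

a_10 = 8192


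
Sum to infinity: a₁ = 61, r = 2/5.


S∞ = a₁/(1-r) = 61/(1 - 2/5)
= 61/(3/5)
= 305/3

S∞ = 305/3


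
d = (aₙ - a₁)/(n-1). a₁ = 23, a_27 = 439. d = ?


d = (aₙ - a₁)/(n-1)
= (439 - 23)/(27-1)
= 416/26 = 16

d = 16


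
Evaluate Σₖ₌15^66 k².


Σₖ₌15^66 k² = Σₖ₌₁^66 k² − Σₖ₌₁^14 k²
= 66·67·133/6 − 14·15·29/6
= 98021 − 1015 = 97006

Σk² = 97006


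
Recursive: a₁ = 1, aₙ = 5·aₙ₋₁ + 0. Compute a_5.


Computing step by step:
a_1 = 1
a_2 = 5
a_3 = 25
a_4 = 125
a_5 = 625


a_5 = 625


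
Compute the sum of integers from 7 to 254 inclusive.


Σₖ₌7^254 k = Σₖ₌₁^254 k − Σₖ₌₁^6 k
= 254·255/2 − 6·7/2
= 32385 − 21 = 32364

Σk = 32364


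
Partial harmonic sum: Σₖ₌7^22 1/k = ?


Σₖ₌7^22 1/k = 1/7 + 1/8 + 1/9 + ... + 1/22
= 32094677/25865840
≈ 1.2408

Sum = 32094677/25865840 ≈ 1.2408


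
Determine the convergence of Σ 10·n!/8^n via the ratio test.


aₙ = 10·n!/8^n
a_{n+1}/aₙ = (n+1)!/8^(n+1) × 8^n/n!  (constant 10 cancels)
= (n+1)/8
L = lim(n→∞) (n+1)/8 = ∞
L > 1 → series DIVERGES

Diverges (ratio test: L = ∞ > 1)


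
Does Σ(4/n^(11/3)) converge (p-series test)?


p-series test: Σ c/n^p converges if p > 1, diverges if p ≤ 1 (constant c > 0 doesn't affect convergence).
p = 11/3
11/3 > 1 → CONVERGES

Converges (p = 11/3 > 1)


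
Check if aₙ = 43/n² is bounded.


a₁ = 43, a₂ = 43/4, a₃ = 43/9, ...
0 < aₙ ≤ 43 for all n ≥ 1
The sequence IS bounded

Bounded (0 < aₙ ≤ 43)


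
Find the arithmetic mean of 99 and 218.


AM = (99 + 218)/2 = 317/2 = 158.5

AM = 158.5


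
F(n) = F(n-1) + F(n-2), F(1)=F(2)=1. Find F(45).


Fibonacci sequence: 1, 1, 2, 3, 5, 8, 13, 21, 34, 55, 89, ...
F(45) = 1134903170

F(45) = 1134903170


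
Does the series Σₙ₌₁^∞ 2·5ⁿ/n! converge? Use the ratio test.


aₙ = 2·5^n/n!
a_{n+1}/aₙ = 5^(n+1)/(n+1)! × n!/5^n  (constant 2 cancels)
= 5/(n+1)
L = lim(n→∞) 5/(n+1) = 0
L < 1 → series CONVERGES

Converges (ratio test: L = 0 < 1)


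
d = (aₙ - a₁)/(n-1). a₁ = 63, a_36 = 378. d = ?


d = (aₙ - a₁)/(n-1)
= (378 - 63)/(36-1)
= 315/35 = 9

d = 9


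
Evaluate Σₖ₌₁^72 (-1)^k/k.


S = -1 + 1/2 - 1/3 + 1/4 - 1/5 + 1/6 - 1/7 + 1/8 ± ...
= -0.6863
(Full series converges to -ln(2) ≈ -0.6931)

S_72 = -0.6863


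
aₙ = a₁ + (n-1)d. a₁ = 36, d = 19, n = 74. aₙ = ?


aₙ = a₁ + (n-1)d
= 36 + (74-1)×19
= 36 + 1387
= 1423

a_74 = 1423


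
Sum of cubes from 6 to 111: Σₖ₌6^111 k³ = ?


Σₖ₌6^111 k³ = [111·112/2]² − [5·6/2]²
= 38638656 − 225 = 38638431

Σk³ = 38638431


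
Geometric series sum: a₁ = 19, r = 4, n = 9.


Sₙ = 19×(4^9 - 1)/(4 - 1)
= 19×(262144 - 1)/3
= 19×262143/3
= 1660239

S_9 = 1660239


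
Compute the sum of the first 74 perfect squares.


n = 74
n(n+1)(2n+1)/6 = 74×75×149/6
= 826950/6 = 137825

Σk² = 137825


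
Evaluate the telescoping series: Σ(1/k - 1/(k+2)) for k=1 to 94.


Telescoping with gap 2: two head and two tail terms survive.
= (1 + 1/2) - (1/95 + 1/96)
= 3/2 - 1/95 - 1/96 = 13489/9120

Sum = 13489/9120


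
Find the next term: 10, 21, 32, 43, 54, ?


Pattern: arithmetic (d=11)
Terms: 10, 21, 32, 43, 54
Next term = 65

Next term = 65


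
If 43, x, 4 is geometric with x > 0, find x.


GM = √(43×4) = √172 = 13.1149

GM = 13.1149


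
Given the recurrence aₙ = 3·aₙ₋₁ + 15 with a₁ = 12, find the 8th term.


Computing step by step:
a_1 = 12
a_2 = 51
a_3 = 168
a_4 = 519
a_5 = 1572
a_6 = 4731
a_7 = 14208
a_8 = 42639


a_8 = 42639


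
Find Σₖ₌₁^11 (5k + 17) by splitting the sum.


Σ(5k+17) = 5·Σk + 17·n
= 5·66 + 17·11
= 330 + 187 = 517

Σ = 517


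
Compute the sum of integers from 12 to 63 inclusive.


Σₖ₌12^63 k = Σₖ₌₁^63 k − Σₖ₌₁^11 k
= 63·64/2 − 11·12/2
= 2016 − 66 = 1950

Σk = 1950
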